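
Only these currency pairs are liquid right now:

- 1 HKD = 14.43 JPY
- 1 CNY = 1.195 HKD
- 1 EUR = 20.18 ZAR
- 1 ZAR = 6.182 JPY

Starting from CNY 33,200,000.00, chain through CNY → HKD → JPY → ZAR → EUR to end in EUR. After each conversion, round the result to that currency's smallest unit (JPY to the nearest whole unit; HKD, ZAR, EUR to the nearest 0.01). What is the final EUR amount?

EUR 4,589,043.32

CNY 33,200,000.00 × 1.195 = HKD 39,674,000.00
HKD 39,674,000.00 × 14.43 = JPY 572,495,820
JPY 572,495,820 ÷ 6.182 = ZAR 92,606,894.21
ZAR 92,606,894.21 ÷ 20.18 = EUR 4,589,043.32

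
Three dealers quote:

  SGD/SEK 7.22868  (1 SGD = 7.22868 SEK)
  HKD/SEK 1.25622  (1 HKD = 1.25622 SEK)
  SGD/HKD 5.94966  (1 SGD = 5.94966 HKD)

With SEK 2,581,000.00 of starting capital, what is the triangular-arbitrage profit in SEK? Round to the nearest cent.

Profitable loop is SEK → SGD → HKD → SEK:
SEK 2,581,000.00 ÷ 7.22868 = SGD 357,049.97
SGD 357,049.97 × 5.94966 = HKD 2,124,325.94
HKD 2,124,325.94 × 1.25622 = SEK 2,668,620.74
Profit = SEK 2,668,620.74 − SEK 2,581,000.00

Profit: SEK 87,620.74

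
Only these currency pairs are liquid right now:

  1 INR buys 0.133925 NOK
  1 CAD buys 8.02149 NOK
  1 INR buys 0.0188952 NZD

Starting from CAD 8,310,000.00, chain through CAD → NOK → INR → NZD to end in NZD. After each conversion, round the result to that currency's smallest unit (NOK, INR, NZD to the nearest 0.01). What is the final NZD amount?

NZD 9,404,720.83

CAD 8,310,000.00 × 8.02149 = NOK 66,658,581.90
NOK 66,658,581.90 ÷ 0.133925 = INR 497,730,684.34
INR 497,730,684.34 × 0.0188952 = NZD 9,404,720.83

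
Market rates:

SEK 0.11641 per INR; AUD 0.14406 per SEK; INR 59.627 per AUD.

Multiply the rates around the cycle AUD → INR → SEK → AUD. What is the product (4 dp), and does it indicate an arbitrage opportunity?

Around AUD → INR → SEK → AUD: 1 × 59.627 × 0.11641 × 0.14406 = 0.999946
Product ≈ 1 (deviation 0.005%, within rounding noise).

0.9999 (no arbitrage)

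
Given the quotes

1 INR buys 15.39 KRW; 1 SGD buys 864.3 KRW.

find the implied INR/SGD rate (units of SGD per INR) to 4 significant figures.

1 INR × 15.39 = 15.39 KRW
15.39 KRW ÷ 864.3 = 0.0178063 SGD

INR/SGD = 0.01781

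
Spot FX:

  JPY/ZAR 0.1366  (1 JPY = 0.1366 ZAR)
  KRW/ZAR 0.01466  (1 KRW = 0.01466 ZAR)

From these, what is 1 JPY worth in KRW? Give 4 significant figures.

1 JPY × 0.1366 = 0.1366 ZAR
0.1366 ZAR ÷ 0.01466 = 9.31787 KRW

JPY/KRW = 9.318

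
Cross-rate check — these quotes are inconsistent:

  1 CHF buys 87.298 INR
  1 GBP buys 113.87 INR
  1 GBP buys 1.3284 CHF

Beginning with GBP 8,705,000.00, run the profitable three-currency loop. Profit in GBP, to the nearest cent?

Profitable loop is GBP → CHF → INR → GBP:
GBP 8,705,000.00 × 1.3284 = CHF 11,563,722.00
CHF 11,563,722.00 × 87.298 = INR 1,009,489,803.16
INR 1,009,489,803.16 ÷ 113.87 = GBP 8,865,283.25
Profit = GBP 8,865,283.25 − GBP 8,705,000.00

Profit: GBP 160,283.25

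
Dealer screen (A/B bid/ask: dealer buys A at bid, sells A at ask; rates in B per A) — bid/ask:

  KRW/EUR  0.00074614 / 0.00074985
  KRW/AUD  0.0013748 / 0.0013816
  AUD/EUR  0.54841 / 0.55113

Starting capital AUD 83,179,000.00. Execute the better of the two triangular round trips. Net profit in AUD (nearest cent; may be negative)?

Best loop AUD → EUR → KRW → AUD:
AUD 83,179,000.00 × 0.54841 (sell AUD at bid) = EUR 45,616,195.39
EUR 45,616,195.39 ÷ 0.00074985 (buy KRW at ask) = KRW 60,833,760,605
KRW 60,833,760,605 × 0.0013748 (sell KRW at bid) = AUD 83,634,254.08

Net profit: AUD 455,254.08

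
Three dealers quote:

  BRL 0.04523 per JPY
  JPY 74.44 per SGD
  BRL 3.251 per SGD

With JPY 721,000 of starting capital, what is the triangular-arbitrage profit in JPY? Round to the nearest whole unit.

Profit: JPY 25,709

Profitable loop is JPY → BRL → SGD → JPY:
JPY 721,000 × 0.04523 = BRL 32,610.83
BRL 32,610.83 ÷ 3.251 = SGD 10,031.02
SGD 10,031.02 × 74.44 = JPY 746,709
Profit = JPY 746,709 − JPY 721,000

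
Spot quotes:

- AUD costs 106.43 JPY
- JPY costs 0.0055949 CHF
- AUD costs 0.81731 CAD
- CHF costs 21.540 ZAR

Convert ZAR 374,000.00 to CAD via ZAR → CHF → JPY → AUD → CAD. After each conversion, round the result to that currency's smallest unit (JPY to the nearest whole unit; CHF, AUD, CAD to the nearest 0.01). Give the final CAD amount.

CAD 23,831.78

ZAR 374,000.00 ÷ 21.540 = CHF 17,363.05
CHF 17,363.05 ÷ 0.0055949 = JPY 3,103,371
JPY 3,103,371 ÷ 106.43 = AUD 29,158.80
AUD 29,158.80 × 0.81731 = CAD 23,831.78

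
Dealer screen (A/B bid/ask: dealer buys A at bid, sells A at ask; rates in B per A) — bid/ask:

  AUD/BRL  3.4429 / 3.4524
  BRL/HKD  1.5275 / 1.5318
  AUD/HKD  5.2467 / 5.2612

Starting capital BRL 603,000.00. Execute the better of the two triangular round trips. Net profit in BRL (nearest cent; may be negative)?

Best loop BRL → HKD → AUD → BRL:
BRL 603,000.00 × 1.5275 (sell BRL at bid) = HKD 921,082.50
HKD 921,082.50 ÷ 5.2612 (buy AUD at ask) = AUD 175,070.80
AUD 175,070.80 × 3.4429 (sell AUD at bid) = BRL 602,751.26

Net result: BRL -248.74 (no profitable arbitrage after spreads)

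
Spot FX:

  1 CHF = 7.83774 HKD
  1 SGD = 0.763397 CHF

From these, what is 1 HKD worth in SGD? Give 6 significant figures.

1 HKD ÷ 7.83774 = 0.127588 CHF
0.127588 CHF ÷ 0.763397 = 0.167132 SGD

HKD/SGD = 0.167132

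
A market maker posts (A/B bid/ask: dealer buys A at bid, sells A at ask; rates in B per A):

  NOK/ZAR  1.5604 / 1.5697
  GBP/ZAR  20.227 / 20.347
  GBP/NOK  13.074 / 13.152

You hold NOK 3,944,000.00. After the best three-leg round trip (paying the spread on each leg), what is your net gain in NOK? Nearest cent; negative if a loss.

Best loop NOK → ZAR → GBP → NOK:
NOK 3,944,000.00 × 1.5604 (sell NOK at bid) = ZAR 6,154,217.60
ZAR 6,154,217.60 ÷ 20.347 (buy GBP at ask) = GBP 302,463.14
GBP 302,463.14 × 13.074 (sell GBP at bid) = NOK 3,954,403.15

Net profit: NOK 10,403.15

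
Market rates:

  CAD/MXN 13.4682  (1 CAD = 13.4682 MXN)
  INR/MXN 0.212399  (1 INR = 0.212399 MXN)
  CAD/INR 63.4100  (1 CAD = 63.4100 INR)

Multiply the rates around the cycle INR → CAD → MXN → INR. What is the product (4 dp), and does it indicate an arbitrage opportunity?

Around INR → CAD → MXN → INR: 1 ÷ 63.4100 × 13.4682 ÷ 0.212399 = 0.999998
Product ≈ 1 (deviation 0.000%, within rounding noise).

1.0000 (no arbitrage)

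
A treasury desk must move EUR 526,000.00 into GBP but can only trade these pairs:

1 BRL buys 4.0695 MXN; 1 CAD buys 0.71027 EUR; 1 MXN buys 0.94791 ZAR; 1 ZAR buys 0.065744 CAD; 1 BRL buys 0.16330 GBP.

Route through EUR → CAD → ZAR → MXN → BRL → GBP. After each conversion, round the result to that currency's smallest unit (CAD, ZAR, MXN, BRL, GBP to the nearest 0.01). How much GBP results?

EUR 526,000.00 ÷ 0.71027 = CAD 740,563.45
CAD 740,563.45 ÷ 0.065744 = ZAR 11,264,350.36
ZAR 11,264,350.36 ÷ 0.94791 = MXN 11,883,354.28
MXN 11,883,354.28 ÷ 4.0695 = BRL 2,920,101.80
BRL 2,920,101.80 × 0.16330 = GBP 476,852.62

GBP 476,852.62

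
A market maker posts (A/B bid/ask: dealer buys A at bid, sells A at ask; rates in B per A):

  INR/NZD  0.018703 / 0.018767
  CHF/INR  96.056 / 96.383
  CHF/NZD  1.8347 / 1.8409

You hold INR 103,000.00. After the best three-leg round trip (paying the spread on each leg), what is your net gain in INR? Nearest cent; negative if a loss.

Net profit: INR 1,473.70

Best loop INR → CHF → NZD → INR:
INR 103,000.00 ÷ 96.383 (buy CHF at ask) = CHF 1,068.65
CHF 1,068.65 × 1.8347 (sell CHF at bid) = NZD 1,960.66
NZD 1,960.66 ÷ 0.018767 (buy INR at ask) = INR 104,473.70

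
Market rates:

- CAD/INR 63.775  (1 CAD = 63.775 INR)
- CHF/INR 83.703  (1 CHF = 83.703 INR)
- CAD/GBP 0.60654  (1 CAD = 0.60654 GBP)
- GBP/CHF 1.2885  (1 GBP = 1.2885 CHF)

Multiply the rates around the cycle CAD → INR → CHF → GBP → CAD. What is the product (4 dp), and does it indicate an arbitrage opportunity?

0.9749 (arbitrage exists)

Around CAD → INR → CHF → GBP → CAD: 1 × 63.775 ÷ 83.703 ÷ 1.2885 ÷ 0.60654 = 0.974912
Product < 1; profitable direction is CAD → GBP → CHF → INR → CAD.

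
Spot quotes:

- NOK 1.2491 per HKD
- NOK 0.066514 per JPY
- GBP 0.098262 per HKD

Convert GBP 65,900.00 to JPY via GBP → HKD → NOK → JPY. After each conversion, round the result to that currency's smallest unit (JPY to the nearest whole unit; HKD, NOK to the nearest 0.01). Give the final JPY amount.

GBP 65,900.00 ÷ 0.098262 = HKD 670,656.00
HKD 670,656.00 × 1.2491 = NOK 837,716.41
NOK 837,716.41 ÷ 0.066514 = JPY 12,594,588

JPY 12,594,588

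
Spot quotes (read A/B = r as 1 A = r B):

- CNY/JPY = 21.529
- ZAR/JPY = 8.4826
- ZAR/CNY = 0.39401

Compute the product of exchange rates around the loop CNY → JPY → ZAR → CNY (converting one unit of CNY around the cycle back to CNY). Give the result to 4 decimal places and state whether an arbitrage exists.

1.0000 (no arbitrage)

Around CNY → JPY → ZAR → CNY: 1 × 21.529 ÷ 8.4826 × 0.39401 = 1.000005
Product ≈ 1 (deviation 0.000%, within rounding noise).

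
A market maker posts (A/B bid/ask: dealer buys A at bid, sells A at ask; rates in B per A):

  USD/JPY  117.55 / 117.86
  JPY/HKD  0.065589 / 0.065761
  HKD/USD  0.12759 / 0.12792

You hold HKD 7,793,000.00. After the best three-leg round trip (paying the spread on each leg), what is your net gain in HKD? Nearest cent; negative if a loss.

Best loop HKD → JPY → USD → HKD:
HKD 7,793,000.00 ÷ 0.065761 (buy JPY at ask) = JPY 118,504,889
JPY 118,504,889 ÷ 117.86 (buy USD at ask) = USD 1,005,471.65
USD 1,005,471.65 ÷ 0.12792 (buy HKD at ask) = HKD 7,860,159.88

Net profit: HKD 67,159.88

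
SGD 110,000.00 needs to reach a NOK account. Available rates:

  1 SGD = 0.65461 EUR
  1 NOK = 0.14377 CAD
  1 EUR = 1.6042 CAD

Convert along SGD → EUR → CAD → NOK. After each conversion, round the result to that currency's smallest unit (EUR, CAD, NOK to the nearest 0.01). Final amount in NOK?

SGD 110,000.00 × 0.65461 = EUR 72,007.10
EUR 72,007.10 × 1.6042 = CAD 115,513.79
CAD 115,513.79 ÷ 0.14377 = NOK 803,462.41

NOK 803,462.41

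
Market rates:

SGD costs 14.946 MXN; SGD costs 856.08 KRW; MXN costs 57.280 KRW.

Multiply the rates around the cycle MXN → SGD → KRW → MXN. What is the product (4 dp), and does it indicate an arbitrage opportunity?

1.0000 (no arbitrage)

Around MXN → SGD → KRW → MXN: 1 ÷ 14.946 × 856.08 ÷ 57.280 = 0.999969
Product ≈ 1 (deviation 0.003%, within rounding noise).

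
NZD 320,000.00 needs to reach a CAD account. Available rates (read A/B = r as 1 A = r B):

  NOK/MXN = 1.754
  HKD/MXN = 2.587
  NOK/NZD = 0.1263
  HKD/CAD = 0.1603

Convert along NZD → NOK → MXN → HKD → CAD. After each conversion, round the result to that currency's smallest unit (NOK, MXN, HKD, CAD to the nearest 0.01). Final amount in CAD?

CAD 275,367.90

NZD 320,000.00 ÷ 0.1263 = NOK 2,533,650.04
NOK 2,533,650.04 × 1.754 = MXN 4,444,022.17
MXN 4,444,022.17 ÷ 2.587 = HKD 1,717,828.44
HKD 1,717,828.44 × 0.1603 = CAD 275,367.90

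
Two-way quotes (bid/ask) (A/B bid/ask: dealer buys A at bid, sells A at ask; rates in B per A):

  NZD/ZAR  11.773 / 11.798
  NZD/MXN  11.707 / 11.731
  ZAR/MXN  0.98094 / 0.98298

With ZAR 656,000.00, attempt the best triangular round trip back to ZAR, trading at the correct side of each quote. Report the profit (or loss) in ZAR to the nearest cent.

Best loop ZAR → NZD → MXN → ZAR:
ZAR 656,000.00 ÷ 11.798 (buy NZD at ask) = NZD 55,602.64
NZD 55,602.64 × 11.707 (sell NZD at bid) = MXN 650,940.16
MXN 650,940.16 ÷ 0.98298 (buy ZAR at ask) = ZAR 662,210.99

Net profit: ZAR 6,210.99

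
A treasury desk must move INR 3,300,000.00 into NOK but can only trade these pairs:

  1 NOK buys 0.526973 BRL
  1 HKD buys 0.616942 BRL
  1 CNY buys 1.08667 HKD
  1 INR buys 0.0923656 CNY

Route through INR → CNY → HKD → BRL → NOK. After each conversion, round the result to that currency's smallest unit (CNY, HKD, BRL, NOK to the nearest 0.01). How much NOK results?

INR 3,300,000.00 × 0.0923656 = CNY 304,806.48
CNY 304,806.48 × 1.08667 = HKD 331,224.06
HKD 331,224.06 × 0.616942 = BRL 204,346.03
BRL 204,346.03 ÷ 0.526973 = NOK 387,773.24

NOK 387,773.24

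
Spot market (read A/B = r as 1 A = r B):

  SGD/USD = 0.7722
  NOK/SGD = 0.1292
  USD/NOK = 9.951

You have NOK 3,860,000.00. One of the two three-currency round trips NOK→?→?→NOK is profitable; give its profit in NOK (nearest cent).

Profit: NOK 28,018.01

Profitable loop is NOK → USD → SGD → NOK:
NOK 3,860,000.00 ÷ 9.951 = USD 387,900.71
USD 387,900.71 ÷ 0.7722 = SGD 502,331.93
SGD 502,331.93 ÷ 0.1292 = NOK 3,888,018.01
Profit = NOK 3,888,018.01 − NOK 3,860,000.00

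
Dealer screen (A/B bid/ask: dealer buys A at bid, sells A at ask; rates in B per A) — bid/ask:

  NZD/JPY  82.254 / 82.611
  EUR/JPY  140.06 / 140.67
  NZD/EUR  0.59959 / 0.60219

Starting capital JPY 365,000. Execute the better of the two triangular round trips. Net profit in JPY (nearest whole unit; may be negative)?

Net profit: JPY 6,042

Best loop JPY → NZD → EUR → JPY:
JPY 365,000 ÷ 82.611 (buy NZD at ask) = NZD 4,418.30
NZD 4,418.30 × 0.59959 (sell NZD at bid) = EUR 2,649.17
EUR 2,649.17 × 140.06 (sell EUR at bid) = JPY 371,042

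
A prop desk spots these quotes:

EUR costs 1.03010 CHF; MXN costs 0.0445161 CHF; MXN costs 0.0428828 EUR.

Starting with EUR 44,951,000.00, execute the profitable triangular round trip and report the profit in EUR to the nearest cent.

Profitable loop is EUR → MXN → CHF → EUR:
EUR 44,951,000.00 ÷ 0.0428828 = MXN 1,048,229,126.83
MXN 1,048,229,126.83 × 0.0445161 = CHF 46,663,072.63
CHF 46,663,072.63 ÷ 1.03010 = EUR 45,299,556.00
Profit = EUR 45,299,556.00 − EUR 44,951,000.00

Profit: EUR 348,556.00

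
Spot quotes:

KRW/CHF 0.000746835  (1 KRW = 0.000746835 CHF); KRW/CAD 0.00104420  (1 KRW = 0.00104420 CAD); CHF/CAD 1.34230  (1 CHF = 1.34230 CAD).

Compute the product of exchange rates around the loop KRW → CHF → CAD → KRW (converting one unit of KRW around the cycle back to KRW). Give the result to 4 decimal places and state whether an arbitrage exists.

0.9600 (arbitrage exists)

Around KRW → CHF → CAD → KRW: 1 × 0.000746835 × 1.34230 ÷ 0.00104420 = 0.960043
Product < 1; profitable direction is KRW → CAD → CHF → KRW.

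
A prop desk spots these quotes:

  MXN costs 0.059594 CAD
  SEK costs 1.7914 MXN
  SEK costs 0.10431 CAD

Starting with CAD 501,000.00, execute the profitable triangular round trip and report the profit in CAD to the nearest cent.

Profit: CAD 11,751.44

Profitable loop is CAD → SEK → MXN → CAD:
CAD 501,000.00 ÷ 0.10431 = SEK 4,802,991.08
SEK 4,802,991.08 × 1.7914 = MXN 8,604,078.23
MXN 8,604,078.23 × 0.059594 = CAD 512,751.44
Profit = CAD 512,751.44 − CAD 501,000.00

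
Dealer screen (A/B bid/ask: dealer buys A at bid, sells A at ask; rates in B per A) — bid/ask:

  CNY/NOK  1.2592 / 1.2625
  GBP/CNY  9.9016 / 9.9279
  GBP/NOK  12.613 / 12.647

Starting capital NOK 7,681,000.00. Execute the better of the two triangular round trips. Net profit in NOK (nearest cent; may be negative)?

Best loop NOK → CNY → GBP → NOK:
NOK 7,681,000.00 ÷ 1.2625 (buy CNY at ask) = CNY 6,083,960.40
CNY 6,083,960.40 ÷ 9.9279 (buy GBP at ask) = GBP 612,814.43
GBP 612,814.43 × 12.613 (sell GBP at bid) = NOK 7,729,428.43

Net profit: NOK 48,428.43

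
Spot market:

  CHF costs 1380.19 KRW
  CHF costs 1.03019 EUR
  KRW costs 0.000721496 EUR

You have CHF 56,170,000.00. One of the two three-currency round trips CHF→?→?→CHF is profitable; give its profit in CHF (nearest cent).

Profit: CHF 1,939,742.32

Profitable loop is CHF → EUR → KRW → CHF:
CHF 56,170,000.00 × 1.03019 = EUR 57,865,772.30
EUR 57,865,772.30 ÷ 0.000721496 = KRW 80,202,485,253
KRW 80,202,485,253 ÷ 1380.19 = CHF 58,109,742.32
Profit = CHF 58,109,742.32 − CHF 56,170,000.00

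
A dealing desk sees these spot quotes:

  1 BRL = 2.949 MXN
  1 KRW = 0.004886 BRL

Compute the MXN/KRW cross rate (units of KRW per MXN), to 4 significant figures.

1 MXN ÷ 2.949 = 0.339098 BRL
0.339098 BRL ÷ 0.004886 = 69.402 KRW

MXN/KRW = 69.40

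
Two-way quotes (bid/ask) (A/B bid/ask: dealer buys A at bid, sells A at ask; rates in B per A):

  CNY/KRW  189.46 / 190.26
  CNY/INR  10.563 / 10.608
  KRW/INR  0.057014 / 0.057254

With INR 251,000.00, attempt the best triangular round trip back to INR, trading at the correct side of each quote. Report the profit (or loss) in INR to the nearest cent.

Best loop INR → CNY → KRW → INR:
INR 251,000.00 ÷ 10.608 (buy CNY at ask) = CNY 23,661.39
CNY 23,661.39 × 189.46 (sell CNY at bid) = KRW 4,482,887
KRW 4,482,887 × 0.057014 (sell KRW at bid) = INR 255,587.29

Net profit: INR 4,587.29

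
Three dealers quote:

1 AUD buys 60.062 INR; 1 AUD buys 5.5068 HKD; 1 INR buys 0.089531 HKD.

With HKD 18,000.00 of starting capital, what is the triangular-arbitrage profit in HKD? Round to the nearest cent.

Profitable loop is HKD → INR → AUD → HKD:
HKD 18,000.00 ÷ 0.089531 = INR 201,047.68
INR 201,047.68 ÷ 60.062 = AUD 3,347.34
AUD 3,347.34 × 5.5068 = HKD 18,433.11
Profit = HKD 18,433.11 − HKD 18,000.00

Profit: HKD 433.11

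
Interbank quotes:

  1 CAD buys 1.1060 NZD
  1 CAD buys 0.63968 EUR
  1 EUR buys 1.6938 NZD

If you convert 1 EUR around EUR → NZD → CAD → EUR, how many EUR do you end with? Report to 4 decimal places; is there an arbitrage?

Around EUR → NZD → CAD → EUR: 1 × 1.6938 ÷ 1.1060 × 0.63968 = 0.979647
Product < 1; profitable direction is EUR → CAD → NZD → EUR.

0.9796 (arbitrage exists)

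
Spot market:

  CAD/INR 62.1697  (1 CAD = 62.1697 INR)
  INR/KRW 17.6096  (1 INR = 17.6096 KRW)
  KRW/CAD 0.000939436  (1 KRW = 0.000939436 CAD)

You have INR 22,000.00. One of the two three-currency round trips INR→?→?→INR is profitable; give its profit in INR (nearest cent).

Profitable loop is INR → KRW → CAD → INR:
INR 22,000.00 × 17.6096 = KRW 387,411
KRW 387,411 × 0.000939436 = CAD 363.95
CAD 363.95 × 62.1697 = INR 22,626.54
Profit = INR 22,626.54 − INR 22,000.00

Profit: INR 626.54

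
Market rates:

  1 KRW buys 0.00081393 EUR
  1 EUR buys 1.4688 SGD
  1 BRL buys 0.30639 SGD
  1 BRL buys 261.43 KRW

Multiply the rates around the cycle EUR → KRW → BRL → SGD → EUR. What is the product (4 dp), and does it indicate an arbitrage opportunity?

Around EUR → KRW → BRL → SGD → EUR: 1 ÷ 0.00081393 ÷ 261.43 × 0.30639 ÷ 1.4688 = 0.980324
Product < 1; profitable direction is EUR → SGD → BRL → KRW → EUR.

0.9803 (arbitrage exists)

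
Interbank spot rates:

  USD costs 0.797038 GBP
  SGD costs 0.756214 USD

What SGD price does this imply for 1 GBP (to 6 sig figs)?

1 GBP ÷ 0.797038 = 1.25465 USD
1.25465 USD ÷ 0.756214 = 1.65911 SGD

GBP/SGD = 1.65911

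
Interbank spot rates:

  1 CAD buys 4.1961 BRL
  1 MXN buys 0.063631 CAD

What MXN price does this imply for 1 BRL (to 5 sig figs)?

BRL/MXN = 3.7453

1 BRL ÷ 4.1961 = 0.238317 CAD
0.238317 CAD ÷ 0.063631 = 3.74529 MXN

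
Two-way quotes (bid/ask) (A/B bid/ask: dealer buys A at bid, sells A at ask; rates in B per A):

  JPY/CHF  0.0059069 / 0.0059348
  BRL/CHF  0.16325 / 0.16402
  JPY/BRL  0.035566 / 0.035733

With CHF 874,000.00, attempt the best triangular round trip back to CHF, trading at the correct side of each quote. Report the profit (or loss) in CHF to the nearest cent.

Best loop CHF → BRL → JPY → CHF:
CHF 874,000.00 ÷ 0.16402 (buy BRL at ask) = BRL 5,328,618.46
BRL 5,328,618.46 ÷ 0.035733 (buy JPY at ask) = JPY 149,123,176
JPY 149,123,176 × 0.0059069 (sell JPY at bid) = CHF 880,855.69

Net profit: CHF 6,855.69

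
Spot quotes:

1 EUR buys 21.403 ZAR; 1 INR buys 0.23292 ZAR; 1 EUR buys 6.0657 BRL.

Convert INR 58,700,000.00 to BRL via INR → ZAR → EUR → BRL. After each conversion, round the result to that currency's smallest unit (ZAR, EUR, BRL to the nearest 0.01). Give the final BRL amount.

BRL 3,874,816.65

INR 58,700,000.00 × 0.23292 = ZAR 13,672,404.00
ZAR 13,672,404.00 ÷ 21.403 = EUR 638,807.83
EUR 638,807.83 × 6.0657 = BRL 3,874,816.65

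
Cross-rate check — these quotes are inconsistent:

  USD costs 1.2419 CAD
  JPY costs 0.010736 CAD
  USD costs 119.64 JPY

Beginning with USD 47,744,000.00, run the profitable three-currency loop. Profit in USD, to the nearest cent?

Profit: USD 1,635,999.54

Profitable loop is USD → JPY → CAD → USD:
USD 47,744,000.00 × 119.64 = JPY 5,712,092,160
JPY 5,712,092,160 × 0.010736 = CAD 61,325,021.43
CAD 61,325,021.43 ÷ 1.2419 = USD 49,379,999.54
Profit = USD 49,379,999.54 − USD 47,744,000.00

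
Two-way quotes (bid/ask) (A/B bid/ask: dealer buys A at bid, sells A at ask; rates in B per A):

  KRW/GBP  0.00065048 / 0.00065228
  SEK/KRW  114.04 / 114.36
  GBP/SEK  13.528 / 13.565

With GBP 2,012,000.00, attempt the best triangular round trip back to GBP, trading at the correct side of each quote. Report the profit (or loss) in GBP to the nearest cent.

Net profit: GBP 7,076.28

Best loop GBP → SEK → KRW → GBP:
GBP 2,012,000.00 × 13.528 (sell GBP at bid) = SEK 27,218,336.00
SEK 27,218,336.00 × 114.04 (sell SEK at bid) = KRW 3,103,979,037
KRW 3,103,979,037 × 0.00065048 (sell KRW at bid) = GBP 2,019,076.28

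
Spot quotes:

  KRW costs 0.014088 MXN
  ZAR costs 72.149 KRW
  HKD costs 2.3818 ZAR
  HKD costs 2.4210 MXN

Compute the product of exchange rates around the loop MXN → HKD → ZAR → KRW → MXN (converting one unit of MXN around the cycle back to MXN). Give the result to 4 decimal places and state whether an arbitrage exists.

Around MXN → HKD → ZAR → KRW → MXN: 1 ÷ 2.4210 × 2.3818 × 72.149 × 0.014088 = 0.999977
Product ≈ 1 (deviation 0.002%, within rounding noise).

1.0000 (no arbitrage)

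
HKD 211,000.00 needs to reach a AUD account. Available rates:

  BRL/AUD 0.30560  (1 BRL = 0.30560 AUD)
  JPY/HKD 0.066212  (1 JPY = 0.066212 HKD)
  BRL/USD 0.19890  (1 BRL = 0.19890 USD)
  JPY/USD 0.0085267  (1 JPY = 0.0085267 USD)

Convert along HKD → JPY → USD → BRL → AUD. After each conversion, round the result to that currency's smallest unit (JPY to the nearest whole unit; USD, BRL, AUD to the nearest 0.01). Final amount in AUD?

AUD 41,748.92

HKD 211,000.00 ÷ 0.066212 = JPY 3,186,734
JPY 3,186,734 × 0.0085267 = USD 27,172.32
USD 27,172.32 ÷ 0.19890 = BRL 136,612.97
BRL 136,612.97 × 0.30560 = AUD 41,748.92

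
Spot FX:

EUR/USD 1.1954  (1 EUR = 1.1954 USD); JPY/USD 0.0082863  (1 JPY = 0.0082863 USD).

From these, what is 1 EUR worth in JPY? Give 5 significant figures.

1 EUR × 1.1954 = 1.1954 USD
1.1954 USD ÷ 0.0082863 = 144.262 JPY

EUR/JPY = 144.26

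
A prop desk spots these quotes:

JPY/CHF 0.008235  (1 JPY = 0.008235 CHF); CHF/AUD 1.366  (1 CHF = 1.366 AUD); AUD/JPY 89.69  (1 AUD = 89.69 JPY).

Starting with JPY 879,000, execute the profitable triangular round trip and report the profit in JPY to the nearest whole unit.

Profitable loop is JPY → CHF → AUD → JPY:
JPY 879,000 × 0.008235 = CHF 7,238.56
CHF 7,238.56 × 1.366 = AUD 9,887.88
AUD 9,887.88 × 89.69 = JPY 886,844
Profit = JPY 886,844 − JPY 879,000

Profit: JPY 7,844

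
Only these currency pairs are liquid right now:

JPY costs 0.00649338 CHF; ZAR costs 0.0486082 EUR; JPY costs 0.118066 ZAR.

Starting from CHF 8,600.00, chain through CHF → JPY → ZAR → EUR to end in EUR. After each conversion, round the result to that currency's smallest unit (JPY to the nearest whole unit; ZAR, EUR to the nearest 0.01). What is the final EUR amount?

EUR 7,600.85

CHF 8,600.00 ÷ 0.00649338 = JPY 1,324,426
JPY 1,324,426 × 0.118066 = ZAR 156,369.68
ZAR 156,369.68 × 0.0486082 = EUR 7,600.85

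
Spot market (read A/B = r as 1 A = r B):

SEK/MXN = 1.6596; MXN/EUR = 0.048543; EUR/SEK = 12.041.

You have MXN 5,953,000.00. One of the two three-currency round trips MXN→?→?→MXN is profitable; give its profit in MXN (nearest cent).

Profitable loop is MXN → SEK → EUR → MXN:
MXN 5,953,000.00 ÷ 1.6596 = SEK 3,587,008.92
SEK 3,587,008.92 ÷ 12.041 = EUR 297,899.59
EUR 297,899.59 ÷ 0.048543 = MXN 6,136,818.62
Profit = MXN 6,136,818.62 − MXN 5,953,000.00

Profit: MXN 183,818.62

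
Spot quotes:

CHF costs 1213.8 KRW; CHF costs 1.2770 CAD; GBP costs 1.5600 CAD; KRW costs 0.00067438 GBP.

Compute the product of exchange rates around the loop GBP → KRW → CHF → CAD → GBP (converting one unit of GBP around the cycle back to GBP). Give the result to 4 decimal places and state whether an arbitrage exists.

Around GBP → KRW → CHF → CAD → GBP: 1 ÷ 0.00067438 ÷ 1213.8 × 1.2770 ÷ 1.5600 = 1.000033
Product ≈ 1 (deviation 0.003%, within rounding noise).

1.0000 (no arbitrage)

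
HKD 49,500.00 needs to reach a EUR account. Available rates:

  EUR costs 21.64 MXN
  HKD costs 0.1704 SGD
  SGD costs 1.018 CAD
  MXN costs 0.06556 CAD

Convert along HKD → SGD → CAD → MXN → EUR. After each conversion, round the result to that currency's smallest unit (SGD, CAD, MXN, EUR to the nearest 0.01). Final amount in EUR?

HKD 49,500.00 × 0.1704 = SGD 8,434.80
SGD 8,434.80 × 1.018 = CAD 8,586.63
CAD 8,586.63 ÷ 0.06556 = MXN 130,973.61
MXN 130,973.61 ÷ 21.64 = EUR 6,052.38

EUR 6,052.38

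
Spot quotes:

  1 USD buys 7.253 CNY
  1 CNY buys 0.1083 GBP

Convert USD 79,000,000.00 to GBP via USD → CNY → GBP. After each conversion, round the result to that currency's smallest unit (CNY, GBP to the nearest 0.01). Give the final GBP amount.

USD 79,000,000.00 × 7.253 = CNY 572,987,000.00
CNY 572,987,000.00 × 0.1083 = GBP 62,054,492.10

GBP 62,054,492.10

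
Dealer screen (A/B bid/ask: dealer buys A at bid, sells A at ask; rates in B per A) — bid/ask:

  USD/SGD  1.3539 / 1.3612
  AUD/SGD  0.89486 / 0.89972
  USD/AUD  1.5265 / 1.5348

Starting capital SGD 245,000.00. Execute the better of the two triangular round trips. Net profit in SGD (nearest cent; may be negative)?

Net profit: SGD 864.63

Best loop SGD → USD → AUD → SGD:
SGD 245,000.00 ÷ 1.3612 (buy USD at ask) = USD 179,988.25
USD 179,988.25 × 1.5265 (sell USD at bid) = AUD 274,752.06
AUD 274,752.06 × 0.89486 (sell AUD at bid) = SGD 245,864.63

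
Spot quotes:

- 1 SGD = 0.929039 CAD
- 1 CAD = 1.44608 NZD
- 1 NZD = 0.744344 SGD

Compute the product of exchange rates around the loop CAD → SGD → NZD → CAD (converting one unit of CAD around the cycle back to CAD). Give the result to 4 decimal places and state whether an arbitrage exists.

Around CAD → SGD → NZD → CAD: 1 ÷ 0.929039 ÷ 0.744344 ÷ 1.44608 = 1.000000
Product ≈ 1 (deviation 0.000%, within rounding noise).

1.0000 (no arbitrage)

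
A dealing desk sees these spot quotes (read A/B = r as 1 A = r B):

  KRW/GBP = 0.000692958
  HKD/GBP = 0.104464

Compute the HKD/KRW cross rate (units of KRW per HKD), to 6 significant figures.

1 HKD × 0.104464 = 0.104464 GBP
0.104464 GBP ÷ 0.000692958 = 150.751 KRW

HKD/KRW = 150.751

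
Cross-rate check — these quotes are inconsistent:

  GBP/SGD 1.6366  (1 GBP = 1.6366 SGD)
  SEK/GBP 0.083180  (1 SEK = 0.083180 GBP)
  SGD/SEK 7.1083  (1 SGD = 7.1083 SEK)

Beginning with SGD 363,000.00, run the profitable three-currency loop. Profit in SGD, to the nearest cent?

Profitable loop is SGD → GBP → SEK → SGD:
SGD 363,000.00 ÷ 1.6366 = GBP 221,801.30
GBP 221,801.30 ÷ 0.083180 = SEK 2,666,521.94
SEK 2,666,521.94 ÷ 7.1083 = SGD 375,127.94
Profit = SGD 375,127.94 − SGD 363,000.00

Profit: SGD 12,127.94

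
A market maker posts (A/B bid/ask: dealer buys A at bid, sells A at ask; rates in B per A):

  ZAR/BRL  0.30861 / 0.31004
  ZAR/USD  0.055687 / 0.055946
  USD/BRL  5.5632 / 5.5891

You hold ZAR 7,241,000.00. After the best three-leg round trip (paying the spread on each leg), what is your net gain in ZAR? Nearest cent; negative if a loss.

Net result: ZAR -5,653.83 (no profitable arbitrage after spreads)

Best loop ZAR → USD → BRL → ZAR:
ZAR 7,241,000.00 × 0.055687 (sell ZAR at bid) = USD 403,229.57
USD 403,229.57 × 5.5632 (sell USD at bid) = BRL 2,243,246.73
BRL 2,243,246.73 ÷ 0.31004 (buy ZAR at ask) = ZAR 7,235,346.17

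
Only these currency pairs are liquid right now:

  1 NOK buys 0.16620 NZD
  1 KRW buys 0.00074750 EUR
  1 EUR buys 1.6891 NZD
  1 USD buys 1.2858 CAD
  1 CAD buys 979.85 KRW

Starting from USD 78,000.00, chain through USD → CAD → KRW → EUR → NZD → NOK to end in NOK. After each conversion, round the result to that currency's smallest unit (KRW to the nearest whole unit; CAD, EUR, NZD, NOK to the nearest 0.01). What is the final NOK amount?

NOK 746,557.28

USD 78,000.00 × 1.2858 = CAD 100,292.40
CAD 100,292.40 × 979.85 = KRW 98,271,508
KRW 98,271,508 × 0.00074750 = EUR 73,457.95
EUR 73,457.95 × 1.6891 = NZD 124,077.82
NZD 124,077.82 ÷ 0.16620 = NOK 746,557.28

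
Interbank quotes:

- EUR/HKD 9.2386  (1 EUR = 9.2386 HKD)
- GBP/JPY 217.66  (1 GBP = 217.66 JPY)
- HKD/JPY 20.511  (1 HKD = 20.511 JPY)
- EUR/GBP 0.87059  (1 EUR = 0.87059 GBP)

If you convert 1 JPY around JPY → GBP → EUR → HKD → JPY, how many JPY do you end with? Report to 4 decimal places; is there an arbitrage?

Around JPY → GBP → EUR → HKD → JPY: 1 ÷ 217.66 ÷ 0.87059 × 9.2386 × 20.511 = 1.000002
Product ≈ 1 (deviation 0.000%, within rounding noise).

1.0000 (no arbitrage)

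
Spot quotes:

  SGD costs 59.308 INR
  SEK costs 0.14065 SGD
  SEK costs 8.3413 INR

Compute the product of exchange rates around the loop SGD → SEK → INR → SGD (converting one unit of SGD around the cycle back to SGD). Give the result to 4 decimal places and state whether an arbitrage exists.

Around SGD → SEK → INR → SGD: 1 ÷ 0.14065 × 8.3413 ÷ 59.308 = 0.999956
Product ≈ 1 (deviation 0.004%, within rounding noise).

1.0000 (no arbitrage)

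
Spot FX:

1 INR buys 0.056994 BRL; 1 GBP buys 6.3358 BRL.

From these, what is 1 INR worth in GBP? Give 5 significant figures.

INR/GBP = 0.0089955

1 INR × 0.056994 = 0.056994 BRL
0.056994 BRL ÷ 6.3358 = 0.00899555 GBP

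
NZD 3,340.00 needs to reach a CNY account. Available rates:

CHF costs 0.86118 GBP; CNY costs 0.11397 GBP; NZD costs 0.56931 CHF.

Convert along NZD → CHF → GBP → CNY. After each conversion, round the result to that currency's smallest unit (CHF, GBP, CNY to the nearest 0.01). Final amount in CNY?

NZD 3,340.00 × 0.56931 = CHF 1,901.50
CHF 1,901.50 × 0.86118 = GBP 1,637.53
GBP 1,637.53 ÷ 0.11397 = CNY 14,368.08

CNY 14,368.08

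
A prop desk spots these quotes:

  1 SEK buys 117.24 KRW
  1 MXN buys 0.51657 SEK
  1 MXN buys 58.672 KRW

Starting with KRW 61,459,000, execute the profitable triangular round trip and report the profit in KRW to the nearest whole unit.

Profit: KRW 1,980,476

Profitable loop is KRW → MXN → SEK → KRW:
KRW 61,459,000 ÷ 58.672 = MXN 1,047,501.36
MXN 1,047,501.36 × 0.51657 = SEK 541,107.78
SEK 541,107.78 × 117.24 = KRW 63,439,476
Profit = KRW 63,439,476 − KRW 61,459,000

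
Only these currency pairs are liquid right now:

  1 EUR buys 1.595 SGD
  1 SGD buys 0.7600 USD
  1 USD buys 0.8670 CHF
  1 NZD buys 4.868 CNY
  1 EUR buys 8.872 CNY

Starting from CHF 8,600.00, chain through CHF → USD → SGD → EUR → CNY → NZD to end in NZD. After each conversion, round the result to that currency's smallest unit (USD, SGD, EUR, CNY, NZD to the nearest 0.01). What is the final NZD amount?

NZD 14,913.38

CHF 8,600.00 ÷ 0.8670 = USD 9,919.26
USD 9,919.26 ÷ 0.7600 = SGD 13,051.66
SGD 13,051.66 ÷ 1.595 = EUR 8,182.86
EUR 8,182.86 × 8.872 = CNY 72,598.33
CNY 72,598.33 ÷ 4.868 = NZD 14,913.38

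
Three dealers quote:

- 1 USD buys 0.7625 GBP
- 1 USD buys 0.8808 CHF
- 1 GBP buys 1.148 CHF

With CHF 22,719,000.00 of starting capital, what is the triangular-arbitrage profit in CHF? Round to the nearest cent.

Profit: CHF 141,450.33

Profitable loop is CHF → GBP → USD → CHF:
CHF 22,719,000.00 ÷ 1.148 = GBP 19,790,069.69
GBP 19,790,069.69 ÷ 0.7625 = USD 25,954,189.75
USD 25,954,189.75 × 0.8808 = CHF 22,860,450.33
Profit = CHF 22,860,450.33 − CHF 22,719,000.00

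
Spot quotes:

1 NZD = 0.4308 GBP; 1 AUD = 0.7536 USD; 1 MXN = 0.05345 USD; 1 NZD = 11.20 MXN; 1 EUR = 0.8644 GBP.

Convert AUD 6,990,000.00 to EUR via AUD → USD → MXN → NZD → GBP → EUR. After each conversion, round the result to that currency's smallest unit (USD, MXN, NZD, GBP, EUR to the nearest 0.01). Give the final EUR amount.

AUD 6,990,000.00 × 0.7536 = USD 5,267,664.00
USD 5,267,664.00 ÷ 0.05345 = MXN 98,553,115.06
MXN 98,553,115.06 ÷ 11.20 = NZD 8,799,385.27
NZD 8,799,385.27 × 0.4308 = GBP 3,790,775.17
GBP 3,790,775.17 ÷ 0.8644 = EUR 4,385,440.96

EUR 4,385,440.96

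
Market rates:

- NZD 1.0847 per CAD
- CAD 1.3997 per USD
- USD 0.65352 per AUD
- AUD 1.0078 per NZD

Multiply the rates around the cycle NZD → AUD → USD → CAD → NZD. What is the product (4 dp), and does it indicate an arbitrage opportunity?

0.9999 (no arbitrage)

Around NZD → AUD → USD → CAD → NZD: 1 × 1.0078 × 0.65352 × 1.3997 × 1.0847 = 0.999949
Product ≈ 1 (deviation 0.005%, within rounding noise).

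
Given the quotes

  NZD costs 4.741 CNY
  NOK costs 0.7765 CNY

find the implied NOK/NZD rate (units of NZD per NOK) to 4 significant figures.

NOK/NZD = 0.1638

1 NOK × 0.7765 = 0.7765 CNY
0.7765 CNY ÷ 4.741 = 0.163784 NZD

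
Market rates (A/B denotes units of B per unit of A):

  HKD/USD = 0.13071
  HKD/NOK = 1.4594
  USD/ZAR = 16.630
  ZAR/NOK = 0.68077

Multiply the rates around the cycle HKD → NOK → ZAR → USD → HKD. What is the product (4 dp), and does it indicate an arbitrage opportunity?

Around HKD → NOK → ZAR → USD → HKD: 1 × 1.4594 ÷ 0.68077 ÷ 16.630 ÷ 0.13071 = 0.986218
Product < 1; profitable direction is HKD → USD → ZAR → NOK → HKD.

0.9862 (arbitrage exists)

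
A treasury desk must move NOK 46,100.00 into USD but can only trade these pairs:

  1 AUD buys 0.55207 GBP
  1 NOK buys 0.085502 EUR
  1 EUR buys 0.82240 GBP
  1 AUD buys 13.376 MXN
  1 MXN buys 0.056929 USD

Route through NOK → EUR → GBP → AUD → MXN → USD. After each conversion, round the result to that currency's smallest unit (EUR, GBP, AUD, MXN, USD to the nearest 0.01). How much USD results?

USD 4,471.21

NOK 46,100.00 × 0.085502 = EUR 3,941.64
EUR 3,941.64 × 0.82240 = GBP 3,241.60
GBP 3,241.60 ÷ 0.55207 = AUD 5,871.72
AUD 5,871.72 × 13.376 = MXN 78,540.13
MXN 78,540.13 × 0.056929 = USD 4,471.21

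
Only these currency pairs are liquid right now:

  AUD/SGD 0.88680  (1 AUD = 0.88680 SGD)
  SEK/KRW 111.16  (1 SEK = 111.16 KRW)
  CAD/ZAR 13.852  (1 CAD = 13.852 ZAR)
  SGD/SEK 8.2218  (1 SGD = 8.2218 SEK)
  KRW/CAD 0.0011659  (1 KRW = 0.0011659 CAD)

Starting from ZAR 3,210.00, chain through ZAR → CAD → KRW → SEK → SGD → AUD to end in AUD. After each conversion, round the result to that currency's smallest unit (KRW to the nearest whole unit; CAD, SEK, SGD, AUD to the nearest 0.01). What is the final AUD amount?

AUD 245.24

ZAR 3,210.00 ÷ 13.852 = CAD 231.74
CAD 231.74 ÷ 0.0011659 = KRW 198,765
KRW 198,765 ÷ 111.16 = SEK 1,788.10
SEK 1,788.10 ÷ 8.2218 = SGD 217.48
SGD 217.48 ÷ 0.88680 = AUD 245.24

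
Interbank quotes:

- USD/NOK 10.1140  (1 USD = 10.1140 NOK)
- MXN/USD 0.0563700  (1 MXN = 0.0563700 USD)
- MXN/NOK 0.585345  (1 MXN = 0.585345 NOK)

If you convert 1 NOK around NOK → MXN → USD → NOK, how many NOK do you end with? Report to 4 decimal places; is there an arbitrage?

0.9740 (arbitrage exists)

Around NOK → MXN → USD → NOK: 1 ÷ 0.585345 × 0.0563700 × 10.1140 = 0.974000
Product < 1; profitable direction is NOK → USD → MXN → NOK.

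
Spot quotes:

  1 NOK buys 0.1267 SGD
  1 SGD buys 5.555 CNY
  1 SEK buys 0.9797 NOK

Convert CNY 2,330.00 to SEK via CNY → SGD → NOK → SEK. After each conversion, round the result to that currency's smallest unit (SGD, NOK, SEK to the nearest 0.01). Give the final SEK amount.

CNY 2,330.00 ÷ 5.555 = SGD 419.44
SGD 419.44 ÷ 0.1267 = NOK 3,310.50
NOK 3,310.50 ÷ 0.9797 = SEK 3,379.10

SEK 3,379.10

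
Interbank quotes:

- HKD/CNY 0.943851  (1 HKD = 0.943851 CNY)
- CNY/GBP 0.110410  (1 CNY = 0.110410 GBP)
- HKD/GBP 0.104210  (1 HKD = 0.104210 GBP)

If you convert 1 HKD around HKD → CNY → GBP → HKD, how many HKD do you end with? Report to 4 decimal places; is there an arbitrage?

Around HKD → CNY → GBP → HKD: 1 × 0.943851 × 0.110410 ÷ 0.104210 = 1.000006
Product ≈ 1 (deviation 0.001%, within rounding noise).

1.0000 (no arbitrage)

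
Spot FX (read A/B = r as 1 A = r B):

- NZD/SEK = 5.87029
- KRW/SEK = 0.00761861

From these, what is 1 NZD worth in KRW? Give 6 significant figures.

1 NZD × 5.87029 = 5.87029 SEK
5.87029 SEK ÷ 0.00761861 = 770.52 KRW

NZD/KRW = 770.520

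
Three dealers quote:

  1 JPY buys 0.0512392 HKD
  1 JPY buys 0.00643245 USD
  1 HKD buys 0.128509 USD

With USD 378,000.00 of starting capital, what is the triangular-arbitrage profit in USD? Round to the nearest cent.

Profitable loop is USD → JPY → HKD → USD:
USD 378,000.00 ÷ 0.00643245 = JPY 58,764,545
JPY 58,764,545 × 0.0512392 = HKD 3,011,048.29
HKD 3,011,048.29 × 0.128509 = USD 386,946.81
Profit = USD 386,946.81 − USD 378,000.00

Profit: USD 8,946.81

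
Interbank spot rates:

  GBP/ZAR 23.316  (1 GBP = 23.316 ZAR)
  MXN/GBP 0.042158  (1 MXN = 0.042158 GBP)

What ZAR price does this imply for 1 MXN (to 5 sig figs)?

MXN/ZAR = 0.98296

1 MXN × 0.042158 = 0.042158 GBP
0.042158 GBP × 23.316 = 0.982956 ZAR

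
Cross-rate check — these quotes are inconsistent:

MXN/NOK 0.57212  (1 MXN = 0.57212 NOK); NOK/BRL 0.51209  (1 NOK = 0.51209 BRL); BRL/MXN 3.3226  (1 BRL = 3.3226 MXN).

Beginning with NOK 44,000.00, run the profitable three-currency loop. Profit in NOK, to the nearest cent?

Profitable loop is NOK → MXN → BRL → NOK:
NOK 44,000.00 ÷ 0.57212 = MXN 76,906.94
MXN 76,906.94 ÷ 3.3226 = BRL 23,146.61
BRL 23,146.61 ÷ 0.51209 = NOK 45,200.29
Profit = NOK 45,200.29 − NOK 44,000.00

Profit: NOK 1,200.29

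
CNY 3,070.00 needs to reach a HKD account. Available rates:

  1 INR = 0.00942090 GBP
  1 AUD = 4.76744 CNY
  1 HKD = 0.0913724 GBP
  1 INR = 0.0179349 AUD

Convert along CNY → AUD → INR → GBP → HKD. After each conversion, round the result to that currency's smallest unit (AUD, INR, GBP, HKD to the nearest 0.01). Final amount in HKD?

HKD 3,701.99

CNY 3,070.00 ÷ 4.76744 = AUD 643.95
AUD 643.95 ÷ 0.0179349 = INR 35,904.86
INR 35,904.86 × 0.00942090 = GBP 338.26
GBP 338.26 ÷ 0.0913724 = HKD 3,701.99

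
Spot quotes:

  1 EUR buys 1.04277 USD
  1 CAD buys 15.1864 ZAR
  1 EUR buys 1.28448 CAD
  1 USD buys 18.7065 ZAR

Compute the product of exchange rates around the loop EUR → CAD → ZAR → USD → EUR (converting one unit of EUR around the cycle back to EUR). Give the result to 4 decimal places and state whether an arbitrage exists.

Around EUR → CAD → ZAR → USD → EUR: 1 × 1.28448 × 15.1864 ÷ 18.7065 ÷ 1.04277 = 1.000003
Product ≈ 1 (deviation 0.000%, within rounding noise).

1.0000 (no arbitrage)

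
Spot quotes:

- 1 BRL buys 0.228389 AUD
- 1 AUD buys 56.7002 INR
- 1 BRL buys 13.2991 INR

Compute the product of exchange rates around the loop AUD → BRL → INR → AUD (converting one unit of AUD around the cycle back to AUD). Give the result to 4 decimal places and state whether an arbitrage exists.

1.0270 (arbitrage exists)

Around AUD → BRL → INR → AUD: 1 ÷ 0.228389 × 13.2991 ÷ 56.7002 = 1.026981
Product > 1; profitable direction is AUD → BRL → INR → AUD.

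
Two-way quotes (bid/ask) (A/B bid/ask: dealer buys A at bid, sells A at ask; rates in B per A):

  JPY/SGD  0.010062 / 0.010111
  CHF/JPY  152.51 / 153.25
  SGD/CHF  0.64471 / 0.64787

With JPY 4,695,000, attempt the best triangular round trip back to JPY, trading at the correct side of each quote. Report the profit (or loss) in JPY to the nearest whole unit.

Best loop JPY → CHF → SGD → JPY:
JPY 4,695,000 ÷ 153.25 (buy CHF at ask) = CHF 30,636.22
CHF 30,636.22 ÷ 0.64787 (buy SGD at ask) = SGD 47,287.60
SGD 47,287.60 ÷ 0.010111 (buy JPY at ask) = JPY 4,676,847

Net result: JPY -18,153 (no profitable arbitrage after spreads)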